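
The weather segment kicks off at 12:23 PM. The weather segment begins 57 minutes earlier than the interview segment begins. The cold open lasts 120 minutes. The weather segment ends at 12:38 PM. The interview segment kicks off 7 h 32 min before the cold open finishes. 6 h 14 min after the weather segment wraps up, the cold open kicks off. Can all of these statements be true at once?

Yes

The cold open starts at 12:38 PM + 374 min = 6:52 PM.
The cold open ends at 6:52 PM + 120 min = 8:52 PM.
The interview segment starts at 8:52 PM − 452 min = 1:20 PM.
The weather segment starts at 1:20 PM − 57 min = 12:23 PM.
That matches the stated 12:23 PM, so the schedule is consistent.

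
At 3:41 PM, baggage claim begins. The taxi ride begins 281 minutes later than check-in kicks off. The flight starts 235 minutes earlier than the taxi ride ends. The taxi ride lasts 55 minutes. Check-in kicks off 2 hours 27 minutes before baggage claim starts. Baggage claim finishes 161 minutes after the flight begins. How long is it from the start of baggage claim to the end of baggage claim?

1 hour 55 minutes

Check-in starts at 3:41 PM − 147 min = 1:14 PM.
The taxi ride starts at 1:14 PM + 281 min = 5:55 PM.
The taxi ride ends at 5:55 PM + 55 min = 6:50 PM.
The flight starts at 6:50 PM − 235 min = 2:55 PM.
Baggage claim ends at 2:55 PM + 161 min = 5:36 PM.
From 3:41 PM to 5:36 PM is 1 hour 55 minutes.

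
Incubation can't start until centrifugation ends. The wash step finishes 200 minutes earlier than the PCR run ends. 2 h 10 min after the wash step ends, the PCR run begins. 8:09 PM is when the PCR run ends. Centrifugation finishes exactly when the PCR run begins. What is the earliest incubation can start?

The wash step ends at 8:09 PM − 200 min = 4:49 PM.
The PCR run starts at 4:49 PM + 130 min = 6:59 PM.
So centrifugation ends at 6:59 PM.
Incubation is bounded by centrifugation, so the earliest it can start is 6:59 PM.

6:59 PM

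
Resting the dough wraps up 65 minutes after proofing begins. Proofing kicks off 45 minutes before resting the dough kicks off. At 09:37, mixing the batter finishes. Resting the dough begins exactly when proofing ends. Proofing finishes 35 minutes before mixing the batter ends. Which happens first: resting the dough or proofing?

Proofing ends at 09:37 − 35 min = 09:02.
So resting the dough starts at 09:02.
Proofing starts at 09:02 − 45 min = 08:17.
Resting the dough starts at 09:02 and proofing starts at 08:17, so proofing is first.

proofing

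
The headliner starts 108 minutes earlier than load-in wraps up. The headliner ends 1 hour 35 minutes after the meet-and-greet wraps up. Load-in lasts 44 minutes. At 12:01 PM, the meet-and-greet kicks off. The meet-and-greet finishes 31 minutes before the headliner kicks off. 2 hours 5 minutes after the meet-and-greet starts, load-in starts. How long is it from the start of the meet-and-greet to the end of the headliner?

2 h 5 min

Load-in starts at 12:01 PM + 125 min = 2:06 PM.
Load-in ends at 2:06 PM + 44 min = 2:50 PM.
The headliner starts at 2:50 PM − 108 min = 1:02 PM.
The meet-and-greet ends at 1:02 PM − 31 min = 12:31 PM.
The headliner ends at 12:31 PM + 95 min = 2:06 PM.
From 12:01 PM to 2:06 PM is 2 h 5 min.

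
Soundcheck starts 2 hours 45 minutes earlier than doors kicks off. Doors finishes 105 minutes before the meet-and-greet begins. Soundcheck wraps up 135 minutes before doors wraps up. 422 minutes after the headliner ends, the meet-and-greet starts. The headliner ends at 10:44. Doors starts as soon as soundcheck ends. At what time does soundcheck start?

The meet-and-greet starts at 10:44 + 422 min = 17:46.
Doors ends at 17:46 − 105 min = 16:01.
Soundcheck ends at 16:01 − 135 min = 13:46.
So doors starts at 13:46.
Soundcheck starts at 13:46 − 165 min = 11:01.

11:01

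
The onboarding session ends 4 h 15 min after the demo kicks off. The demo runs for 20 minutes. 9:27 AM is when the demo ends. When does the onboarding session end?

The demo starts at 9:27 AM − 20 min = 9:07 AM.
The onboarding session ends at 9:07 AM + 255 min = 1:22 PM.

1:22 PM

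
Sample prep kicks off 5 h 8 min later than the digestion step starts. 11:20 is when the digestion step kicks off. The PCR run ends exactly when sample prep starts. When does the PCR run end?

16:28

Sample prep starts at 11:20 + 308 min = 16:28.
So the PCR run ends at 16:28.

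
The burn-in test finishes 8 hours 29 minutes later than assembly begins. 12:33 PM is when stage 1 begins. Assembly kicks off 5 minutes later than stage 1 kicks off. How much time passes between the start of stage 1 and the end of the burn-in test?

Assembly starts at 12:33 PM + 5 min = 12:38 PM.
The burn-in test ends at 12:38 PM + 509 min = 9:07 PM.
From 12:33 PM to 9:07 PM is 8 hours 34 minutes.

8 hours 34 minutes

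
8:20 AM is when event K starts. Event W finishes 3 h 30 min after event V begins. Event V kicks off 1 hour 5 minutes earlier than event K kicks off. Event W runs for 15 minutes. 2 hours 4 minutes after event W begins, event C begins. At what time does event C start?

12:34 PM

Event V starts at 8:20 AM − 65 min = 7:15 AM.
Event W ends at 7:15 AM + 210 min = 10:45 AM.
Event W starts at 10:45 AM − 15 min = 10:30 AM.
Event C starts at 10:30 AM + 124 min = 12:34 PM.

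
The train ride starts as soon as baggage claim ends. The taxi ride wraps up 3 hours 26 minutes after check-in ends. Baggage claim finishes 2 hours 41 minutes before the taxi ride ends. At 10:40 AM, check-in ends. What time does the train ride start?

The taxi ride ends at 10:40 AM + 206 min = 2:06 PM.
Baggage claim ends at 2:06 PM − 161 min = 11:25 AM.
So the train ride starts at 11:25 AM.

11:25 AM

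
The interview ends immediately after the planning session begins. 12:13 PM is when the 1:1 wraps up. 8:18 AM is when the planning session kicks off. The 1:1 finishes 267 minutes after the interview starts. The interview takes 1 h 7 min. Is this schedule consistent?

No

The interview ends at 8:18 AM.
The interview starts at 8:18 AM − 67 min = 7:11 AM.
The 1:1 ends at 7:11 AM + 267 min = 11:38 AM.
But the 1:1 is also said to end at 12:13 PM — a 35-minute conflict.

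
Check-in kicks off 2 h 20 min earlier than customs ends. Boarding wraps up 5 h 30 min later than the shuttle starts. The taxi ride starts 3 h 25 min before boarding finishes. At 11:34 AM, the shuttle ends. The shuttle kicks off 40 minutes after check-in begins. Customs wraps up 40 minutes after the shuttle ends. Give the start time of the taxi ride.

12:39 PM

Customs ends at 11:34 AM + 40 min = 12:14 PM.
Check-in starts at 12:14 PM − 140 min = 9:54 AM.
The shuttle starts at 9:54 AM + 40 min = 10:34 AM.
Boarding ends at 10:34 AM + 330 min = 4:04 PM.
The taxi ride starts at 4:04 PM − 205 min = 12:39 PM.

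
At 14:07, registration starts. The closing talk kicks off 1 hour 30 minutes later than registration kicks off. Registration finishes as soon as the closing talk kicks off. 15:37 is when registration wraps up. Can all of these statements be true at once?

Yes

The closing talk starts at 14:07 + 90 min = 15:37.
So registration ends at 15:37.
That matches the stated 15:37, so the schedule is consistent.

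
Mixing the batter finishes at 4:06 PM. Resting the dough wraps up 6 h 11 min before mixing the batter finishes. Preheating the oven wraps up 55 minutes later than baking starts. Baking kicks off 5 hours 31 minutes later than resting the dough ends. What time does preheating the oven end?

4:21 PM

Resting the dough ends at 4:06 PM − 371 min = 9:55 AM.
Baking starts at 9:55 AM + 331 min = 3:26 PM.
Preheating the oven ends at 3:26 PM + 55 min = 4:21 PM.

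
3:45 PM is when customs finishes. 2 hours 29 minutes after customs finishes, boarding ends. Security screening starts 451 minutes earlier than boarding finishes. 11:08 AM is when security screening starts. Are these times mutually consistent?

Boarding ends at 3:45 PM + 149 min = 6:14 PM.
Security screening starts at 6:14 PM − 451 min = 10:43 AM.
But security screening is also said to start at 11:08 AM — a 25-minute conflict.

No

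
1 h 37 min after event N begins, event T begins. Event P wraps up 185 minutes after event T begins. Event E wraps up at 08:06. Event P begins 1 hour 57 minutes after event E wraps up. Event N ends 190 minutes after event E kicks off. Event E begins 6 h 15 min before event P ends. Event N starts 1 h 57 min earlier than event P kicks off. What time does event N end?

Event P starts at 08:06 + 117 min = 10:03.
Event N starts at 10:03 − 117 min = 08:06.
Event T starts at 08:06 + 97 min = 09:43.
Event P ends at 09:43 + 185 min = 12:48.
Event E starts at 12:48 − 375 min = 06:33.
Event N ends at 06:33 + 190 min = 09:43.

09:43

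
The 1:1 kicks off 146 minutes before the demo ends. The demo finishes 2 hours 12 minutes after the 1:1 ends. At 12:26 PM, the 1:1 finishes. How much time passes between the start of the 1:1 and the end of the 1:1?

14 minutes

The demo ends at 12:26 PM + 132 min = 2:38 PM.
The 1:1 starts at 2:38 PM − 146 min = 12:12 PM.
From 12:12 PM to 12:26 PM is 14 minutes.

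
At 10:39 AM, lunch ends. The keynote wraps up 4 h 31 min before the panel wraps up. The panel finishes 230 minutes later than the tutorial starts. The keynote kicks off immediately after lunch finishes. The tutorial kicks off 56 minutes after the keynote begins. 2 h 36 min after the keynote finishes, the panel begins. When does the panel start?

The keynote starts at 10:39 AM.
The tutorial starts at 10:39 AM + 56 min = 11:35 AM.
The panel ends at 11:35 AM + 230 min = 3:25 PM.
The keynote ends at 3:25 PM − 271 min = 10:54 AM.
The panel starts at 10:54 AM + 156 min = 1:30 PM.

1:30 PM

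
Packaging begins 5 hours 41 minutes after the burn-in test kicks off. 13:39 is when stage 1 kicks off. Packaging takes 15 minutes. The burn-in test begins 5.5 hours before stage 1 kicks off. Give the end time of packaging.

14:05

The burn-in test starts at 13:39 − 330 min = 08:09.
Packaging starts at 08:09 + 341 min = 13:50.
Packaging ends at 13:50 + 15 min = 14:05.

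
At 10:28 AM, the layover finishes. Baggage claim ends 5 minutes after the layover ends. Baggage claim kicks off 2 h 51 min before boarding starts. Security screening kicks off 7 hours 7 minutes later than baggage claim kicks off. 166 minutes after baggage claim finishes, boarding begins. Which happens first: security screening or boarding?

Baggage claim ends at 10:28 AM + 5 min = 10:33 AM.
Boarding starts at 10:33 AM + 166 min = 1:19 PM.
Baggage claim starts at 1:19 PM − 171 min = 10:28 AM.
Security screening starts at 10:28 AM + 427 min = 5:35 PM.
Security screening starts at 5:35 PM and boarding starts at 1:19 PM, so boarding is first.

boarding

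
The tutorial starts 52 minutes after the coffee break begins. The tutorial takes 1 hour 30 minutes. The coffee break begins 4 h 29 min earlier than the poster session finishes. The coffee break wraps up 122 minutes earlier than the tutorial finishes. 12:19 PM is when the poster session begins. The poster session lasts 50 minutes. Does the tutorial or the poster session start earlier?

the tutorial

The poster session ends at 12:19 PM + 50 min = 1:09 PM.
The coffee break starts at 1:09 PM − 269 min = 8:40 AM.
The tutorial starts at 8:40 AM + 52 min = 9:32 AM.
The tutorial starts at 9:32 AM and the poster session starts at 12:19 PM, so the tutorial is first.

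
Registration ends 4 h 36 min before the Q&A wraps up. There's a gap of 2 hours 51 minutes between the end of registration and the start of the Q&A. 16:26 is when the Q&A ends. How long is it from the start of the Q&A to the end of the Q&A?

Registration ends at 16:26 − 276 min = 11:50.
The Q&A starts at 11:50 + 171 min = 14:41.
From 14:41 to 16:26 is 1 hour 45 minutes.

1 hour 45 minutes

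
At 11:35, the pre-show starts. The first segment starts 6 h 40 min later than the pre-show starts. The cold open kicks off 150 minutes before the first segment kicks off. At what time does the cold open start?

The first segment starts at 11:35 + 400 min = 18:15.
The cold open starts at 18:15 − 150 min = 15:45.

15:45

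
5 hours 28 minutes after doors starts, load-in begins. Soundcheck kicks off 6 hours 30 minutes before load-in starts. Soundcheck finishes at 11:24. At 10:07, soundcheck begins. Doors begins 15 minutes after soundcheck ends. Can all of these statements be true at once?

No

Doors starts at 11:24 + 15 min = 11:39.
Load-in starts at 11:39 + 328 min = 17:07.
Soundcheck starts at 17:07 − 390 min = 10:37.
But soundcheck is also said to start at 10:07 — a 30-minute conflict.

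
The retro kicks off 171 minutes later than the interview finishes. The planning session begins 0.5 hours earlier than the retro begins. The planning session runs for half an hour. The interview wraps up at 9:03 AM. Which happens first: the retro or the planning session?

The retro starts at 9:03 AM + 171 min = 11:54 AM.
The planning session starts at 11:54 AM − 30 min = 11:24 AM.
The retro starts at 11:54 AM and the planning session starts at 11:24 AM, so the planning session is first.

the planning session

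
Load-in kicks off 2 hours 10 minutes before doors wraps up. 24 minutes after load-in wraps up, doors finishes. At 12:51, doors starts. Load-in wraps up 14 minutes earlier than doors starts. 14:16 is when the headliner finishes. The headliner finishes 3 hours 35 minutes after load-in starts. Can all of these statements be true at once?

Load-in ends at 12:51 − 14 min = 12:37.
Doors ends at 12:37 + 24 min = 13:01.
Load-in starts at 13:01 − 130 min = 10:51.
The headliner ends at 10:51 + 215 min = 14:26.
But the headliner is also said to end at 14:16 — a 10-minute conflict.

No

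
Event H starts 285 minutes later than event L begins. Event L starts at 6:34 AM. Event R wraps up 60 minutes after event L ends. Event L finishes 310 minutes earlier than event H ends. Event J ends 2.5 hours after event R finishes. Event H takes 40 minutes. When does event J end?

10:19 AM

Event H starts at 6:34 AM + 285 min = 11:19 AM.
Event H ends at 11:19 AM + 40 min = 11:59 AM.
Event L ends at 11:59 AM − 310 min = 6:49 AM.
Event R ends at 6:49 AM + 60 min = 7:49 AM.
Event J ends at 7:49 AM + 150 min = 10:19 AM.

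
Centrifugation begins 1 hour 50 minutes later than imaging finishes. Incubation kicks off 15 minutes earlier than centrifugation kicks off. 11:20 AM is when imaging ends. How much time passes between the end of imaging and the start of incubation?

95 minutes

Centrifugation starts at 11:20 AM + 110 min = 1:10 PM.
Incubation starts at 1:10 PM − 15 min = 12:55 PM.
From 11:20 AM to 12:55 PM is 95 minutes.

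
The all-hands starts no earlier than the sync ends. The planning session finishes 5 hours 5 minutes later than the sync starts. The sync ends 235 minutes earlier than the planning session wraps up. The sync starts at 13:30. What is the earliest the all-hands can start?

14:40

The planning session ends at 13:30 + 305 min = 18:35.
The sync ends at 18:35 − 235 min = 14:40.
The all-hands is bounded by the sync, so the earliest it can start is 14:40.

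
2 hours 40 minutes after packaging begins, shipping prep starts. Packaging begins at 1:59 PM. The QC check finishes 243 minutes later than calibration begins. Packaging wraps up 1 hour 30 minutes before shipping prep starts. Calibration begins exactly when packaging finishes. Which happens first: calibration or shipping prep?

Shipping prep starts at 1:59 PM + 160 min = 4:39 PM.
Packaging ends at 4:39 PM − 90 min = 3:09 PM.
So calibration starts at 3:09 PM.
Calibration starts at 3:09 PM and shipping prep starts at 4:39 PM, so calibration is first.

calibration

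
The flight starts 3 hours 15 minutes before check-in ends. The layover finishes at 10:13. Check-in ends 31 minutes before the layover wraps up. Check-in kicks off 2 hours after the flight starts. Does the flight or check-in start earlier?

the flight

Check-in ends at 10:13 − 31 min = 09:42.
The flight starts at 09:42 − 195 min = 06:27.
Check-in starts at 06:27 + 120 min = 08:27.
The flight starts at 06:27 and check-in starts at 08:27, so the flight is first.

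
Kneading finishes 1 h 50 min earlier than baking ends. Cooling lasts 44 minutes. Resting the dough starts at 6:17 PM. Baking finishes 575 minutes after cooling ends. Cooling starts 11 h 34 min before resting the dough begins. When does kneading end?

Cooling starts at 6:17 PM − 694 min = 6:43 AM.
Cooling ends at 6:43 AM + 44 min = 7:27 AM.
Baking ends at 7:27 AM + 575 min = 5:02 PM.
Kneading ends at 5:02 PM − 110 min = 3:12 PM.

3:12 PM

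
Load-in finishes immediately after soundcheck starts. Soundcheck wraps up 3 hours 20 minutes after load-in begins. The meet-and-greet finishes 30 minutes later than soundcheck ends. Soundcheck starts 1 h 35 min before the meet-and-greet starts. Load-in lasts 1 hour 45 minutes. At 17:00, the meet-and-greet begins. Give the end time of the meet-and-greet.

Soundcheck starts at 17:00 − 95 min = 15:25.
So load-in ends at 15:25.
Load-in starts at 15:25 − 105 min = 13:40.
Soundcheck ends at 13:40 + 200 min = 17:00.
The meet-and-greet ends at 17:00 + 30 min = 17:30.

17:30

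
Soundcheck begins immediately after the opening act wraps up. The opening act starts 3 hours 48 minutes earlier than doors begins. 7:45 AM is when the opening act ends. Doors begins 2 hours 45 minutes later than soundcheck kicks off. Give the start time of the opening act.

Soundcheck starts at 7:45 AM.
Doors starts at 7:45 AM + 165 min = 10:30 AM.
The opening act starts at 10:30 AM − 228 min = 6:42 AM.

6:42 AM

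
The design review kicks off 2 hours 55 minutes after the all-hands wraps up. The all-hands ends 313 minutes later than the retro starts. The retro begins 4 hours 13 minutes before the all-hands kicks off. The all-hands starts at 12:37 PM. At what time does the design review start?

The retro starts at 12:37 PM − 253 min = 8:24 AM.
The all-hands ends at 8:24 AM + 313 min = 1:37 PM.
The design review starts at 1:37 PM + 175 min = 4:32 PM.

4:32 PM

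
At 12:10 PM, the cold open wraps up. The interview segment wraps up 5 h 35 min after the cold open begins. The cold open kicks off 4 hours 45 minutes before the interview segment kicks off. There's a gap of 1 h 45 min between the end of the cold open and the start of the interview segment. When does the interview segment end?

2:45 PM

The interview segment starts at 12:10 PM + 105 min = 1:55 PM.
The cold open starts at 1:55 PM − 285 min = 9:10 AM.
The interview segment ends at 9:10 AM + 335 min = 2:45 PM.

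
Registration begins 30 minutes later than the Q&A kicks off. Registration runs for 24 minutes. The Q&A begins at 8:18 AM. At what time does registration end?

9:12 AM

Registration starts at 8:18 AM + 30 min = 8:48 AM.
Registration ends at 8:48 AM + 24 min = 9:12 AM.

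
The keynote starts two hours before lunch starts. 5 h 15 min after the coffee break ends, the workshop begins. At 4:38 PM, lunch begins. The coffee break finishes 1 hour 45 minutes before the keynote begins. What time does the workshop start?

The keynote starts at 4:38 PM − 120 min = 2:38 PM.
The coffee break ends at 2:38 PM − 105 min = 12:53 PM.
The workshop starts at 12:53 PM + 315 min = 6:08 PM.

6:08 PM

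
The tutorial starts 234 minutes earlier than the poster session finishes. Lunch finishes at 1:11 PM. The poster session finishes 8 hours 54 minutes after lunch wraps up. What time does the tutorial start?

The poster session ends at 1:11 PM + 534 min = 10:05 PM.
The tutorial starts at 10:05 PM − 234 min = 6:11 PM.

6:11 PM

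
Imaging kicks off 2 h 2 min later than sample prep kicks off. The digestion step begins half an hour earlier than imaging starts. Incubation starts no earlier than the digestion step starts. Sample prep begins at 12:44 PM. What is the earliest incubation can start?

Imaging starts at 12:44 PM + 122 min = 2:46 PM.
The digestion step starts at 2:46 PM − 30 min = 2:16 PM.
Incubation is bounded by the digestion step, so the earliest it can start is 2:16 PM.

2:16 PM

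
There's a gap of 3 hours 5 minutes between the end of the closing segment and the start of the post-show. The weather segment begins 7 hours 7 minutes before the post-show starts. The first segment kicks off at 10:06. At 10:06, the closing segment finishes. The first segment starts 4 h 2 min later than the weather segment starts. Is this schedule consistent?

Yes

The post-show starts at 10:06 + 185 min = 13:11.
The weather segment starts at 13:11 − 427 min = 06:04.
The first segment starts at 06:04 + 242 min = 10:06.
That matches the stated 10:06, so the schedule is consistent.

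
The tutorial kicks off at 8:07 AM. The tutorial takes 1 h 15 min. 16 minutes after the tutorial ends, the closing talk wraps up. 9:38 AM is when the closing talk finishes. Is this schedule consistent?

Yes

The tutorial ends at 8:07 AM + 75 min = 9:22 AM.
The closing talk ends at 9:22 AM + 16 min = 9:38 AM.
That matches the stated 9:38 AM, so the schedule is consistent.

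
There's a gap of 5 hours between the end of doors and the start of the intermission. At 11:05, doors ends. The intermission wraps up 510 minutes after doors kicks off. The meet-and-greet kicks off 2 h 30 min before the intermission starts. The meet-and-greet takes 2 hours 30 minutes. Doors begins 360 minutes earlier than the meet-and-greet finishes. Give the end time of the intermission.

The intermission starts at 11:05 + 300 min = 16:05.
The meet-and-greet starts at 16:05 − 150 min = 13:35.
The meet-and-greet ends at 13:35 + 150 min = 16:05.
Doors starts at 16:05 − 360 min = 10:05.
The intermission ends at 10:05 + 510 min = 18:35.

18:35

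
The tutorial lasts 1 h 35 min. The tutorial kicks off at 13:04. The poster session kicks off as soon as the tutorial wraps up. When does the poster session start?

The tutorial ends at 13:04 + 95 min = 14:39.
So the poster session starts at 14:39.

14:39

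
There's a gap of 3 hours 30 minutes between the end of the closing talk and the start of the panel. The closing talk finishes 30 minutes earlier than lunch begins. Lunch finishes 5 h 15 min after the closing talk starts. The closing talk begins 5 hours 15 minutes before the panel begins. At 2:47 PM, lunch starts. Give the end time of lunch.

The closing talk ends at 2:47 PM − 30 min = 2:17 PM.
The panel starts at 2:17 PM + 210 min = 5:47 PM.
The closing talk starts at 5:47 PM − 315 min = 12:32 PM.
Lunch ends at 12:32 PM + 315 min = 5:47 PM.

5:47 PM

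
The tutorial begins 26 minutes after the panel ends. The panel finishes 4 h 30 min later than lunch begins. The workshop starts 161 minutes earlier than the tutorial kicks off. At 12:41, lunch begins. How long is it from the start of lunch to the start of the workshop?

The panel ends at 12:41 + 270 min = 17:11.
The tutorial starts at 17:11 + 26 min = 17:37.
The workshop starts at 17:37 − 161 min = 14:56.
From 12:41 to 14:56 is 2 h 15 min.

2 h 15 min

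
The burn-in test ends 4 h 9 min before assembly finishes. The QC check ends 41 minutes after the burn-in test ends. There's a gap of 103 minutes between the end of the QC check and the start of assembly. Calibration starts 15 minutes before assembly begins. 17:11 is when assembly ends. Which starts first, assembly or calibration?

The burn-in test ends at 17:11 − 249 min = 13:02.
The QC check ends at 13:02 + 41 min = 13:43.
Assembly starts at 13:43 + 103 min = 15:26.
Calibration starts at 15:26 − 15 min = 15:11.
Assembly starts at 15:26 and calibration starts at 15:11, so calibration is first.

calibration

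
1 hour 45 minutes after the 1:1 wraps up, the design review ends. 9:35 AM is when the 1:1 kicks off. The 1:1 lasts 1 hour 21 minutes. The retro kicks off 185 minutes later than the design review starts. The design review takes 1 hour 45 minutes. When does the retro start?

The 1:1 ends at 9:35 AM + 81 min = 10:56 AM.
The design review ends at 10:56 AM + 105 min = 12:41 PM.
The design review starts at 12:41 PM − 105 min = 10:56 AM.
The retro starts at 10:56 AM + 185 min = 2:01 PM.

2:01 PM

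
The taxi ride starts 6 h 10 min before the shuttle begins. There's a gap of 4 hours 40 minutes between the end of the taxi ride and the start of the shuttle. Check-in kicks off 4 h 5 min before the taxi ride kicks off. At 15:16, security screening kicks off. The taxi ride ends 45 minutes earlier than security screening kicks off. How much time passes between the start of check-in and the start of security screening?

6 hours 20 minutes

The taxi ride ends at 15:16 − 45 min = 14:31.
The shuttle starts at 14:31 + 280 min = 19:11.
The taxi ride starts at 19:11 − 370 min = 13:01.
Check-in starts at 13:01 − 245 min = 08:56.
From 08:56 to 15:16 is 6 hours 20 minutes.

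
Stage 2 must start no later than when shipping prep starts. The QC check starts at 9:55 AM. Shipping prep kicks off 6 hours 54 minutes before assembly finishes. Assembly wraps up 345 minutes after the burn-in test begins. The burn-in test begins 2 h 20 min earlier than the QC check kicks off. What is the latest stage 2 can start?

6:26 AM

The burn-in test starts at 9:55 AM − 140 min = 7:35 AM.
Assembly ends at 7:35 AM + 345 min = 1:20 PM.
Shipping prep starts at 1:20 PM − 414 min = 6:26 AM.
Stage 2 is bounded by shipping prep, so the latest it can start is 6:26 AM.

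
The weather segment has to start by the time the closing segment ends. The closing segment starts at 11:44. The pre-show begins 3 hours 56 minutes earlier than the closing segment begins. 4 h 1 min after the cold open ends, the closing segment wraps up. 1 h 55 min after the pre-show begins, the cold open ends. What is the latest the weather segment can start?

13:44

The pre-show starts at 11:44 − 236 min = 07:48.
The cold open ends at 07:48 + 115 min = 09:43.
The closing segment ends at 09:43 + 241 min = 13:44.
The weather segment is bounded by the closing segment, so the latest it can start is 13:44.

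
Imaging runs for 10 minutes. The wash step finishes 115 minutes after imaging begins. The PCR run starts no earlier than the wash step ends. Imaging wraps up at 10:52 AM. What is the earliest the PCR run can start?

12:37 PM

Imaging starts at 10:52 AM − 10 min = 10:42 AM.
The wash step ends at 10:42 AM + 115 min = 12:37 PM.
The PCR run is bounded by the wash step, so the earliest it can start is 12:37 PM.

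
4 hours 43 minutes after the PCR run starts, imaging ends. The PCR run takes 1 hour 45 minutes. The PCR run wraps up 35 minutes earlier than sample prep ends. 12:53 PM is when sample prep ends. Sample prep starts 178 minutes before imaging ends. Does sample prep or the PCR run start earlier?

The PCR run ends at 12:53 PM − 35 min = 12:18 PM.
The PCR run starts at 12:18 PM − 105 min = 10:33 AM.
Imaging ends at 10:33 AM + 283 min = 3:16 PM.
Sample prep starts at 3:16 PM − 178 min = 12:18 PM.
Sample prep starts at 12:18 PM and the PCR run starts at 10:33 AM, so the PCR run is first.

the PCR run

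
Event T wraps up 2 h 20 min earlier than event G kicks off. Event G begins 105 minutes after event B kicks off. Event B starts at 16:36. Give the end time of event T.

Event G starts at 16:36 + 105 min = 18:21.
Event T ends at 18:21 − 140 min = 16:01.

16:01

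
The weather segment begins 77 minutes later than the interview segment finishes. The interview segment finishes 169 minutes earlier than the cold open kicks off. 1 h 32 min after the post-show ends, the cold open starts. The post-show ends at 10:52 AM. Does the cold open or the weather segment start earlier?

the weather segment

The cold open starts at 10:52 AM + 92 min = 12:24 PM.
The interview segment ends at 12:24 PM − 169 min = 9:35 AM.
The weather segment starts at 9:35 AM + 77 min = 10:52 AM.
The cold open starts at 12:24 PM and the weather segment starts at 10:52 AM, so the weather segment is first.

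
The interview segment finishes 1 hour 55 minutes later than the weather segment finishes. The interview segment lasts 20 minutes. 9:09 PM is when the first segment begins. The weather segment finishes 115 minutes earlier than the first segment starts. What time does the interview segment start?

The weather segment ends at 9:09 PM − 115 min = 7:14 PM.
The interview segment ends at 7:14 PM + 115 min = 9:09 PM.
The interview segment starts at 9:09 PM − 20 min = 8:49 PM.

8:49 PM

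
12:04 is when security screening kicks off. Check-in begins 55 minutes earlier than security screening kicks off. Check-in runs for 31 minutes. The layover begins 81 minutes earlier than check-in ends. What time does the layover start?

10:19

Check-in starts at 12:04 − 55 min = 11:09.
Check-in ends at 11:09 + 31 min = 11:40.
The layover starts at 11:40 − 81 min = 10:19.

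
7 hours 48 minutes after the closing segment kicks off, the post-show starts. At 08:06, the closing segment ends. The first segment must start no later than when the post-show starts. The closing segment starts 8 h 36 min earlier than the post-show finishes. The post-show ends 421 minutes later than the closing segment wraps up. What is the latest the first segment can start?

14:19

The post-show ends at 08:06 + 421 min = 15:07.
The closing segment starts at 15:07 − 516 min = 06:31.
The post-show starts at 06:31 + 468 min = 14:19.
The first segment is bounded by the post-show, so the latest it can start is 14:19.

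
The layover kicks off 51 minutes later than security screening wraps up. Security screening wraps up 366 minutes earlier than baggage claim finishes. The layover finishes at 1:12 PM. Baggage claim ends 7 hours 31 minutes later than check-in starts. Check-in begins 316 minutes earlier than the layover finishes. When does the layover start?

10:12 AM

Check-in starts at 1:12 PM − 316 min = 7:56 AM.
Baggage claim ends at 7:56 AM + 451 min = 3:27 PM.
Security screening ends at 3:27 PM − 366 min = 9:21 AM.
The layover starts at 9:21 AM + 51 min = 10:12 AM.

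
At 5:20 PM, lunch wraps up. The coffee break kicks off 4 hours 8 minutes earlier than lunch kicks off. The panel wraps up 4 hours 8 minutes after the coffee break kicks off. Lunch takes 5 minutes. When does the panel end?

Lunch starts at 5:20 PM − 5 min = 5:15 PM.
The coffee break starts at 5:15 PM − 248 min = 1:07 PM.
The panel ends at 1:07 PM + 248 min = 5:15 PM.

5:15 PM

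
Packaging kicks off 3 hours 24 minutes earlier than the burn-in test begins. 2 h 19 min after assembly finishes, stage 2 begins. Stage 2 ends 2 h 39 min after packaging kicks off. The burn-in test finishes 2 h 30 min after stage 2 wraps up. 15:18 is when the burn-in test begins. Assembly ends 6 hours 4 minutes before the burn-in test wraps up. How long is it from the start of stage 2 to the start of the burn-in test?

two hours

Packaging starts at 15:18 − 204 min = 11:54.
Stage 2 ends at 11:54 + 159 min = 14:33.
The burn-in test ends at 14:33 + 150 min = 17:03.
Assembly ends at 17:03 − 364 min = 10:59.
Stage 2 starts at 10:59 + 139 min = 13:18.
From 13:18 to 15:18 is two hours.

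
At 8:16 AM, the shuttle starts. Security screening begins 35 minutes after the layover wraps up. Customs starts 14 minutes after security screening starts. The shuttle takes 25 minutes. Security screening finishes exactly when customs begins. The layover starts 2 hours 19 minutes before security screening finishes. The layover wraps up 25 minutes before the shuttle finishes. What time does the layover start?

The shuttle ends at 8:16 AM + 25 min = 8:41 AM.
The layover ends at 8:41 AM − 25 min = 8:16 AM.
Security screening starts at 8:16 AM + 35 min = 8:51 AM.
Customs starts at 8:51 AM + 14 min = 9:05 AM.
So security screening ends at 9:05 AM.
The layover starts at 9:05 AM − 139 min = 6:46 AM.

6:46 AM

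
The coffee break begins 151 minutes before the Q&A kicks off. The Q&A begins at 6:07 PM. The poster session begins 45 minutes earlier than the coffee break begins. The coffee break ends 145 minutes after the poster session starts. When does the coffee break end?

5:16 PM

The coffee break starts at 6:07 PM − 151 min = 3:36 PM.
The poster session starts at 3:36 PM − 45 min = 2:51 PM.
The coffee break ends at 2:51 PM + 145 min = 5:16 PM.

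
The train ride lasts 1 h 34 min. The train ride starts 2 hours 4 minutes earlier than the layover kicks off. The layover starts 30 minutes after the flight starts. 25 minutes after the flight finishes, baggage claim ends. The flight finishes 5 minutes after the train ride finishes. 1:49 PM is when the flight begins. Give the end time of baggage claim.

The layover starts at 1:49 PM + 30 min = 2:19 PM.
The train ride starts at 2:19 PM − 124 min = 12:15 PM.
The train ride ends at 12:15 PM + 94 min = 1:49 PM.
The flight ends at 1:49 PM + 5 min = 1:54 PM.
Baggage claim ends at 1:54 PM + 25 min = 2:19 PM.

2:19 PM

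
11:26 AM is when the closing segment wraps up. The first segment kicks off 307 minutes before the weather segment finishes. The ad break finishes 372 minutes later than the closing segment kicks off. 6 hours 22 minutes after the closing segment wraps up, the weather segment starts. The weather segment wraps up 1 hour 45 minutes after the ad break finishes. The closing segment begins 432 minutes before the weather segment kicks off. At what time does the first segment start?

The weather segment starts at 11:26 AM + 382 min = 5:48 PM.
The closing segment starts at 5:48 PM − 432 min = 10:36 AM.
The ad break ends at 10:36 AM + 372 min = 4:48 PM.
The weather segment ends at 4:48 PM + 105 min = 6:33 PM.
The first segment starts at 6:33 PM − 307 min = 1:26 PM.

1:26 PM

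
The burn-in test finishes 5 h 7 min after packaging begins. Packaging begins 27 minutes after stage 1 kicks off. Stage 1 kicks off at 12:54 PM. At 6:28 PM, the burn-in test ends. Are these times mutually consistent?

Yes

Packaging starts at 12:54 PM + 27 min = 1:21 PM.
The burn-in test ends at 1:21 PM + 307 min = 6:28 PM.
That matches the stated 6:28 PM, so the schedule is consistent.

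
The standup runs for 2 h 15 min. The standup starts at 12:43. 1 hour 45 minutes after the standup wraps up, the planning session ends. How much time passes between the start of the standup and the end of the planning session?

4 hours

The standup ends at 12:43 + 135 min = 14:58.
The planning session ends at 14:58 + 105 min = 16:43.
From 12:43 to 16:43 is 4 hours.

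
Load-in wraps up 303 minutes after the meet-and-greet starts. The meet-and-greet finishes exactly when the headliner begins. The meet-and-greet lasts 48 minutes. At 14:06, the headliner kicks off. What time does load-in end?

18:21

The meet-and-greet ends at 14:06.
The meet-and-greet starts at 14:06 − 48 min = 13:18.
Load-in ends at 13:18 + 303 min = 18:21.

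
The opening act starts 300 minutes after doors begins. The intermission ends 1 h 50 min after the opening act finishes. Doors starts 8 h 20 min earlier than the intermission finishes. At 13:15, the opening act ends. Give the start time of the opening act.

11:45

The intermission ends at 13:15 + 110 min = 15:05.
Doors starts at 15:05 − 500 min = 06:45.
The opening act starts at 06:45 + 300 min = 11:45.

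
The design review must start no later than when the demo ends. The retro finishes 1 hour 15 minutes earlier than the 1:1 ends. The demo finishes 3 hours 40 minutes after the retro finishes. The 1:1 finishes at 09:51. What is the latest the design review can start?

The retro ends at 09:51 − 75 min = 08:36.
The demo ends at 08:36 + 220 min = 12:16.
The design review is bounded by the demo, so the latest it can start is 12:16.

12:16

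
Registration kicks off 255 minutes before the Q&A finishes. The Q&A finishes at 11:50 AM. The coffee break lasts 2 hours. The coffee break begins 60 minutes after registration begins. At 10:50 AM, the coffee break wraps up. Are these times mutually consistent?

Registration starts at 11:50 AM − 255 min = 7:35 AM.
The coffee break starts at 7:35 AM + 60 min = 8:35 AM.
The coffee break ends at 8:35 AM + 120 min = 10:35 AM.
But the coffee break is also said to end at 10:50 AM — a 15-minute conflict.

No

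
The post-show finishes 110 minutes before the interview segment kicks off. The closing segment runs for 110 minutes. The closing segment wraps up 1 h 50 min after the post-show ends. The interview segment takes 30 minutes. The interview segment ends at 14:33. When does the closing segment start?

The interview segment starts at 14:33 − 30 min = 14:03.
The post-show ends at 14:03 − 110 min = 12:13.
The closing segment ends at 12:13 + 110 min = 14:03.
The closing segment starts at 14:03 − 110 min = 12:13.

12:13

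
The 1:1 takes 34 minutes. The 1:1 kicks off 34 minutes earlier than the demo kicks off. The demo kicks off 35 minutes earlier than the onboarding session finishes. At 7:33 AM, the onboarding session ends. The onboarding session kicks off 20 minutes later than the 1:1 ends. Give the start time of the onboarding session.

The demo starts at 7:33 AM − 35 min = 6:58 AM.
The 1:1 starts at 6:58 AM − 34 min = 6:24 AM.
The 1:1 ends at 6:24 AM + 34 min = 6:58 AM.
The onboarding session starts at 6:58 AM + 20 min = 7:18 AM.

7:18 AM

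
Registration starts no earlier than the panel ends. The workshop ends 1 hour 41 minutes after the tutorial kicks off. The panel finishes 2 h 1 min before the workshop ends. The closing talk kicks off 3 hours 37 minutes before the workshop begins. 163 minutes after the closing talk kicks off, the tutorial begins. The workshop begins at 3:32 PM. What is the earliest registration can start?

The closing talk starts at 3:32 PM − 217 min = 11:55 AM.
The tutorial starts at 11:55 AM + 163 min = 2:38 PM.
The workshop ends at 2:38 PM + 101 min = 4:19 PM.
The panel ends at 4:19 PM − 121 min = 2:18 PM.
Registration is bounded by the panel, so the earliest it can start is 2:18 PM.

2:18 PM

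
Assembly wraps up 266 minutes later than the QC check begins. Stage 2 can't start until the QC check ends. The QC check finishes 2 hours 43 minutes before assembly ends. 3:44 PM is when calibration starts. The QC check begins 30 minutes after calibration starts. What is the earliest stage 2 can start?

5:57 PM

The QC check starts at 3:44 PM + 30 min = 4:14 PM.
Assembly ends at 4:14 PM + 266 min = 8:40 PM.
The QC check ends at 8:40 PM − 163 min = 5:57 PM.
Stage 2 is bounded by the QC check, so the earliest it can start is 5:57 PM.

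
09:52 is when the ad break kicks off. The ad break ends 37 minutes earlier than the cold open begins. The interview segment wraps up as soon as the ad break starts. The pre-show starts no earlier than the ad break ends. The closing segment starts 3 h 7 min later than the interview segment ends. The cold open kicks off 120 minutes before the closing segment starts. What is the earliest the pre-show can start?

The interview segment ends at 09:52.
The closing segment starts at 09:52 + 187 min = 12:59.
The cold open starts at 12:59 − 120 min = 10:59.
The ad break ends at 10:59 − 37 min = 10:22.
The pre-show is bounded by the ad break, so the earliest it can start is 10:22.

10:22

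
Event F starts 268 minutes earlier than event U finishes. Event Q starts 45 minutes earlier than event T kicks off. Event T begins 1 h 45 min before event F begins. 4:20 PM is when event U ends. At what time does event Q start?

Event F starts at 4:20 PM − 268 min = 11:52 AM.
Event T starts at 11:52 AM − 105 min = 10:07 AM.
Event Q starts at 10:07 AM − 45 min = 9:22 AM.

9:22 AM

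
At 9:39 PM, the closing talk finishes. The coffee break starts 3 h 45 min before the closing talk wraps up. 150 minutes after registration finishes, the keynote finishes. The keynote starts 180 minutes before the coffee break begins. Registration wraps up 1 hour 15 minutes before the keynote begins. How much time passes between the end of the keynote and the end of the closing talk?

The coffee break starts at 9:39 PM − 225 min = 5:54 PM.
The keynote starts at 5:54 PM − 180 min = 2:54 PM.
Registration ends at 2:54 PM − 75 min = 1:39 PM.
The keynote ends at 1:39 PM + 150 min = 4:09 PM.
From 4:09 PM to 9:39 PM is 5.5 hours.

5.5 hours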